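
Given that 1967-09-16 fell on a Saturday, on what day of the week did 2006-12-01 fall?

Day-of-year of September 16, 1967: 259.
Day-of-year of December 1, 2006: 335.
1967 has 365 days, so 365 − 259 = 106 days remain in 1967.
Full years 1968–2005: 28 common + 10 leap = 28×365 + 10×366 = 13880 days.
Total: 106 + 13880 + 335 = 14321 days.
14321 mod 7 = 6, so 6 days after Saturday is Friday.

Friday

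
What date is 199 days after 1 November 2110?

19 May 2111

Count 199 days after November 1, 2110:
November 2110: 30 − 1 = 29 days remain.
Then December (31), January (31), February 2111 (28), March (31), April (30): 31 + 31 + 28 + 31 + 30 = 151 days.
May 1–19, 2111: 19 days.
Residual: 199 days.
Total: 199 days.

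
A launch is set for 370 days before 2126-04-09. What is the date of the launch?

2125-04-04

Count 370 days before April 9, 2126:
April 2125: 30 − 4 = 26 days remain.
Then 11 full months totalling 335 days.
April 1–9, 2126: 9 days.
Total: 26 + 335 + 9 = 370 days.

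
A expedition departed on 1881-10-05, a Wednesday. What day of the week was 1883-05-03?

Thursday

Day-of-year of October 5, 1881: 278.
Day-of-year of May 3, 1883: 123.
1881 has 365 days, so 365 − 278 = 87 days remain in 1881.
Full years: 1882: 365. Sum = 365.
Total: 87 + 365 + 123 = 575 days.
575 mod 7 = 1, so 1 day after Wednesday is Thursday.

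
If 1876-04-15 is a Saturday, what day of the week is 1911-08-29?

Tuesday

From April 15, 1876 to April 15, 1911: 35 years, of which 7 contain a Feb 29 — 28×365 + 7×366 = 12782 days.
(1900 is not a leap year (divisible by 100 but not 400).)
April 1911: 30 − 15 = 15 days remain.
Then May (31), June (30), July (31): 31 + 30 + 31 = 92 days.
August 1–29, 1911: 29 days.
Residual: 136 days.
Total: 12918 days.
12918 mod 7 = 3, so 3 days after Saturday is Tuesday.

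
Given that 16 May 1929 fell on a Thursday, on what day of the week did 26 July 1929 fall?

Friday

May 1929: 31 − 16 = 15 days remain.
Then June (30): 30 days.
July 1–26, 1929: 26 days.
Total: 15 + 30 + 26 = 71 days.
71 mod 7 = 1, so 1 day after Thursday is Friday.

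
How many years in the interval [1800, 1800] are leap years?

Years divisible by 4 in [1800, 1800]: 1800.
Of these, 1800 is divisible by 100 but not 400, so not leap.
Leap years: 1 − 1 = 0.

0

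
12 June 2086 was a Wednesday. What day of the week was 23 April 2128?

From June 12, 2086 to June 12, 2127: 41 years, of which 9 contain a Feb 29 — 32×365 + 9×366 = 14974 days.
(2100 is not a leap year (divisible by 100 but not 400).)
June 2127: 30 − 12 = 18 days remain.
Then 9 full months totalling 275 days.
April 1–23, 2128: 23 days.
Residual: 316 days.
Total: 15290 days.
15290 mod 7 = 2, so 2 days after Wednesday is Friday.

Friday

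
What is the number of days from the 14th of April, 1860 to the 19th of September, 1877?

6367

From April 14, 1860 to April 14, 1877: 17 years, of which 4 contain a Feb 29 — 13×365 + 4×366 = 6209 days.
April 1877: 30 − 14 = 16 days remain.
Then May (31), June (30), July (31), August (31): 31 + 30 + 31 + 31 = 123 days.
September 1–19, 1877: 19 days.
Residual: 158 days.
Total: 6367 days.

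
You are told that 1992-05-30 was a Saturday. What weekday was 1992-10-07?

Wednesday

May 1992: 31 − 30 = 1 day remains.
Then June (30), July (31), August (31), September (30): 30 + 31 + 31 + 30 = 122 days.
October 1–7, 1992: 7 days.
Total: 1 + 122 + 7 = 130 days.
130 mod 7 = 4, so 4 days after Saturday is Wednesday.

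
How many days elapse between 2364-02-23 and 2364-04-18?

55

February 2364: 29 − 23 = 6 days remain (2364 is a leap year, so February has 29 days).
Then March (31): 31 days.
April 1–18, 2364: 18 days.
Total: 6 + 31 + 18 = 55 days.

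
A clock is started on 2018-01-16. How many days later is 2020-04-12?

817

January 16, 2018 → January 16, 2019: 365 days.
January 16, 2019 → January 16, 2020: 365 days.
January 2020: 31 − 16 = 15 days remain.
Then February 2020 (29), March (31): 29 + 31 = 60 days.
April 1–12, 2020: 12 days.
Residual: 87 days.
Total: 817 days.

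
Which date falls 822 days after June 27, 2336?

September 27, 2338

Count 822 days after June 27, 2336:
Day-of-year of June 27, 2336: 179.
Day-of-year of September 27, 2338: 270.
2336 has 366 days, so 366 − 179 = 187 days remain in 2336.
Full years: 2337: 365. Sum = 365.
Total: 187 + 365 + 270 = 822 days.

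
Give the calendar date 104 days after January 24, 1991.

May 8, 1991

Count 104 days after January 24, 1991:
January 1991: 31 − 24 = 7 days remain.
Then February 1991 (28), March (31), April (30): 28 + 31 + 30 = 89 days.
May 1–8, 1991: 8 days.
Total: 7 + 89 + 8 = 104 days.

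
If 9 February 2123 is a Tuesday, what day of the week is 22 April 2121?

Tuesday

Count forward from the earlier date (April 22, 2121) to the later (February 9, 2123):
April 2121: 30 − 22 = 8 days remain.
Then 21 full months totalling 641 days.
February 1–9, 2123: 9 days (2123 is not a leap year).
Total: 8 + 641 + 9 = 658 days.
658 is a multiple of 7, so 22 April 2121 falls on the same weekday: Tuesday.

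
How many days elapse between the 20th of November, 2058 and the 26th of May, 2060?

Day-of-year of November 20, 2058: 324.
Day-of-year of May 26, 2060: 147.
2058 has 365 days, so 365 − 324 = 41 days remain in 2058.
Full years: 2059: 365. Sum = 365.
Total: 41 + 365 + 147 = 553 days.

553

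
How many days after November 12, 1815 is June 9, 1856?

Day-of-year of November 12, 1815: 316.
Day-of-year of June 9, 1856: 161.
1815 has 365 days, so 365 − 316 = 49 days remain in 1815.
Full years 1816–1855: 30 common + 10 leap = 30×365 + 10×366 = 14610 days.
Total: 49 + 14610 + 161 = 14820 days.

14820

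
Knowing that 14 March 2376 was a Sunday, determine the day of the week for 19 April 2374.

Count forward from the earlier date (April 19, 2374) to the later (March 14, 2376):
April 19, 2374 → April 19, 2375: 365 days.
April 2375: 30 − 19 = 11 days remain.
Then 10 full months totalling 305 days.
March 1–14, 2376: 14 days.
Residual: 330 days.
Total: 695 days.
695 mod 7 = 2, so 2 days before Sunday is Friday.

Friday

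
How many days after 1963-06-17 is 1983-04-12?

Day-of-year of June 17, 1963: 168.
Day-of-year of April 12, 1983: 102.
1963 has 365 days, so 365 − 168 = 197 days remain in 1963.
Full years 1964–1982: 14 common + 5 leap = 14×365 + 5×366 = 6940 days.
Total: 197 + 6940 + 102 = 7239 days.

7239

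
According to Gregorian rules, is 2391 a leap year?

No

2391 is not a leap year.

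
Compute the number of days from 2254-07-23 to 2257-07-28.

1101

Day-of-year of July 23, 2254: 204.
Day-of-year of July 28, 2257: 209.
2254 has 365 days, so 365 − 204 = 161 days remain in 2254.
Full years: 2255: 365; 2256: 366. Sum = 731.
Total: 161 + 731 + 209 = 1101 days.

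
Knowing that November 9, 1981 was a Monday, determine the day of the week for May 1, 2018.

Tuesday

From November 9, 1981 to November 9, 2017: 36 years, of which 9 contain a Feb 29 — 27×365 + 9×366 = 13149 days.
(2000 is a leap year (divisible by 400).)
November 2017: 30 − 9 = 21 days remain.
Then December (31), January (31), February 2018 (28), March (31), April (30): 31 + 31 + 28 + 31 + 30 = 151 days.
May 1, 2018: 1 day.
Residual: 173 days.
Total: 13322 days.
13322 mod 7 = 1, so 1 day after Monday is Tuesday.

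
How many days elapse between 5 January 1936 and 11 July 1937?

553

January 5, 1936 → January 5, 1937: 366 days (1936 is a leap year).
January 1937: 31 − 5 = 26 days remain.
Then February 1937 (28), March (31), April (30), May (31), June (30): 28 + 31 + 30 + 31 + 30 = 150 days.
July 1–11, 1937: 11 days.
Residual: 187 days.
Total: 553 days.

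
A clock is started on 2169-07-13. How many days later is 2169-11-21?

July 2169: 31 − 13 = 18 days remain.
Then August (31), September (30), October (31): 31 + 30 + 31 = 92 days.
November 1–21, 2169: 21 days.
Total: 18 + 92 + 21 = 131 days.

131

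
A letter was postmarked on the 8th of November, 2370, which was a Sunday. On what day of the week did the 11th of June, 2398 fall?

Thursday

Day-of-year of November 8, 2370: 312.
Day-of-year of June 11, 2398: 162.
2370 has 365 days, so 365 − 312 = 53 days remain in 2370.
Full years 2371–2397: 20 common + 7 leap = 20×365 + 7×366 = 9862 days.
Total: 53 + 9862 + 162 = 10077 days.
10077 mod 7 = 4, so 4 days after Sunday is Thursday.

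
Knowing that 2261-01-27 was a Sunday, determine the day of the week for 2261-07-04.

January 2261: 31 − 27 = 4 days remain.
Then February 2261 (28), March (31), April (30), May (31), June (30): 28 + 31 + 30 + 31 + 30 = 150 days.
July 1–4, 2261: 4 days.
Total: 4 + 150 + 4 = 158 days.
158 mod 7 = 4, so 4 days after Sunday is Thursday.

Thursday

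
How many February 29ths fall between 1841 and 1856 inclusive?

4

Years divisible by 4 in [1841, 1856]: 1844, 1848, 1852, 1856.
No century exceptions apply. Count: 4.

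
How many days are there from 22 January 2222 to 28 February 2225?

1133

January 22, 2222 → January 22, 2223: 365 days.
January 22, 2223 → January 22, 2224: 365 days.
January 22, 2224 → January 22, 2225: 366 days (2224 is a leap year).
January 2225: 31 − 22 = 9 days remain.
February 1–28, 2225: 28 days (2225 is not a leap year).
Residual: 37 days.
Total: 1133 days.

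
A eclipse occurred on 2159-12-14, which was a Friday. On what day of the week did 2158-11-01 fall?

Count forward from the earlier date (November 1, 2158) to the later (December 14, 2159):
November 1, 2158 → November 1, 2159: 365 days.
November 2159: 30 − 1 = 29 days remain.
December 1–14, 2159: 14 days.
Residual: 43 days.
Total: 408 days.
408 mod 7 = 2, so 2 days before Friday is Wednesday.

Wednesday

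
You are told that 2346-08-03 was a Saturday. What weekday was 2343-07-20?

Count forward from the earlier date (July 20, 2343) to the later (August 3, 2346):
Day-of-year of July 20, 2343: 201.
Day-of-year of August 3, 2346: 215.
2343 has 365 days, so 365 − 201 = 164 days remain in 2343.
Full years: 2344: 366; 2345: 365. Sum = 731.
Total: 164 + 731 + 215 = 1110 days.
1110 mod 7 = 4, so 4 days before Saturday is Tuesday.

Tuesday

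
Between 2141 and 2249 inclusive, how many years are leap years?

Years divisible by 4: 2144, 2148, …, 2248 — 27 in all.
Of these, 2200 is divisible by 100 but not 400, so not leap.
Leap years: 27 − 1 = 26.

26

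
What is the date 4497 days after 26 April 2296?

19 August 2308

Count 4497 days after April 26, 2296:
From April 26, 2296 to April 26, 2308: 12 years, of which 2 contain a Feb 29 — 10×365 + 2×366 = 4382 days.
(2300 is not a leap year (divisible by 100 but not 400).)
April 2308: 30 − 26 = 4 days remain.
Then May (31), June (30), July (31): 31 + 30 + 31 = 92 days.
August 1–19, 2308: 19 days.
Residual: 115 days.
Total: 4497 days.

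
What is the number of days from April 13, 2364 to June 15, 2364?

April 2364: 30 − 13 = 17 days remain.
Then May (31): 31 days.
June 1–15, 2364: 15 days.
Total: 17 + 31 + 15 = 63 days.

63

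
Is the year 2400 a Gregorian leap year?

2400 is a leap year (divisible by 400).

Yes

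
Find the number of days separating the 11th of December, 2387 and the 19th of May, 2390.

890

Day-of-year of December 11, 2387: 345.
Day-of-year of May 19, 2390: 139.
2387 has 365 days, so 365 − 345 = 20 days remain in 2387.
Full years: 2388: 366; 2389: 365. Sum = 731.
Total: 20 + 731 + 139 = 890 days.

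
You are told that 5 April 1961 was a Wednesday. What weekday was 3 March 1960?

Count forward from the earlier date (March 3, 1960) to the later (April 5, 1961):
March 1960: 31 − 3 = 28 days remain.
Then 12 full months totalling 365 days.
April 1–5, 1961: 5 days.
Total: 28 + 365 + 5 = 398 days.
398 mod 7 = 6, so 6 days before Wednesday is Thursday.

Thursday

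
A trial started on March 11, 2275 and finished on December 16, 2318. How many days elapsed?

Day-of-year of March 11, 2275: 70.
Day-of-year of December 16, 2318: 350.
2275 has 365 days, so 365 − 70 = 295 days remain in 2275.
Full years 2276–2317: 32 common + 10 leap = 32×365 + 10×366 = 15340 days.
Total: 295 + 15340 + 350 = 15985 days.

15985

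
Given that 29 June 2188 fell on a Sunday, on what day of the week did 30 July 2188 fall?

Wednesday

June 2188: 30 − 29 = 1 day remains.
July 1–30, 2188: 30 days.
Total: 1 + 30 = 31 days.
31 mod 7 = 3, so 3 days after Sunday is Wednesday.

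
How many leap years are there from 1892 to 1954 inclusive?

15

Years divisible by 4: 1892, 1896, …, 1952 — 16 in all.
Of these, 1900 is divisible by 100 but not 400, so not leap.
Leap years: 16 − 1 = 15.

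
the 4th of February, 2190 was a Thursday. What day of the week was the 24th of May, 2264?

Tuesday

From February 4, 2190 to February 4, 2264: 74 years, of which 17 contain a Feb 29 — 57×365 + 17×366 = 27027 days.
(2200 is not a leap year (divisible by 100 but not 400).)
February 2264: 29 − 4 = 25 days remain (2264 is a leap year, so February has 29 days).
Then March (31), April (30): 31 + 30 = 61 days.
May 1–24, 2264: 24 days.
Residual: 110 days.
Total: 27137 days.
27137 mod 7 = 5, so 5 days after Thursday is Tuesday.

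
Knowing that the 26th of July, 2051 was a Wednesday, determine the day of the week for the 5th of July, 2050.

Count forward from the earlier date (July 5, 2050) to the later (July 26, 2051):
July 5, 2050 → July 5, 2051: 365 days.
Within July 2051: 26 − 5 = 21 days.
Total: 386 days.
386 mod 7 = 1, so 1 day before Wednesday is Tuesday.

Tuesday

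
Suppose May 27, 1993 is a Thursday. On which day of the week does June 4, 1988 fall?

Count forward from the earlier date (June 4, 1988) to the later (May 27, 1993):
June 4, 1988 → June 4, 1989: 365 days.
June 4, 1989 → June 4, 1990: 365 days.
June 4, 1990 → June 4, 1991: 365 days.
June 4, 1991 → June 4, 1992: 366 days (1992 is a leap year).
June 1992: 30 − 4 = 26 days remain.
Then 10 full months totalling 304 days.
May 1–27, 1993: 27 days.
Residual: 357 days.
Total: 1818 days.
1818 mod 7 = 5, so 5 days before Thursday is Saturday.

Saturday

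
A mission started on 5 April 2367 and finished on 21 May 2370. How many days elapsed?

Day-of-year of April 5, 2367: 95.
Day-of-year of May 21, 2370: 141.
2367 has 365 days, so 365 − 95 = 270 days remain in 2367.
Full years: 2368: 366; 2369: 365. Sum = 731.
Total: 270 + 731 + 141 = 1142 days.

1142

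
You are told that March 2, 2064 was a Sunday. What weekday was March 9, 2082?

Monday

Day-of-year of March 2, 2064: 62.
Day-of-year of March 9, 2082: 68.
2064 has 366 days, so 366 − 62 = 304 days remain in 2064.
Full years 2065–2081: 13 common + 4 leap = 13×365 + 4×366 = 6209 days.
Total: 304 + 6209 + 68 = 6581 days.
6581 mod 7 = 1, so 1 day after Sunday is Monday.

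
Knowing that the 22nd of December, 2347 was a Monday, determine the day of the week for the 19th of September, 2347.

Count forward from the earlier date (September 19, 2347) to the later (December 22, 2347):
September 2347: 30 − 19 = 11 days remain.
Then October (31), November (30): 31 + 30 = 61 days.
December 1–22, 2347: 22 days.
Total: 11 + 61 + 22 = 94 days.
94 mod 7 = 3, so 3 days before Monday is Friday.

Friday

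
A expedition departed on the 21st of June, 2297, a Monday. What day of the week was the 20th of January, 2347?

Day-of-year of June 21, 2297: 172.
Day-of-year of January 20, 2347: 20.
2297 has 365 days, so 365 − 172 = 193 days remain in 2297.
Full years 2298–2346: 38 common + 11 leap = 38×365 + 11×366 = 17896 days.
Total: 193 + 17896 + 20 = 18109 days.
18109 is a multiple of 7, so the 20th of January, 2347 falls on the same weekday: Monday.

Monday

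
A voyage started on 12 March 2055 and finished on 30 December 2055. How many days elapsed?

March 2055: 31 − 12 = 19 days remain.
Then April (30), May (31), June (30), July (31), August (31), September (30), October (31), November (30): 30 + 31 + 30 + 31 + 31 + 30 + 31 + 30 = 244 days.
December 1–30, 2055: 30 days.
Total: 19 + 244 + 30 = 293 days.

293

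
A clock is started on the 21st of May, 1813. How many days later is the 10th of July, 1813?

May 1813: 31 − 21 = 10 days remain.
Then June (30): 30 days.
July 1–10, 1813: 10 days.
Total: 10 + 30 + 10 = 50 days.

50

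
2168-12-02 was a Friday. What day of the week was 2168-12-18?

Within December 2168: 18 − 2 = 16 days.
16 mod 7 = 2, so 2 days after Friday is Sunday.

Sunday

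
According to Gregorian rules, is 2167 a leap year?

2167 is not a leap year.

No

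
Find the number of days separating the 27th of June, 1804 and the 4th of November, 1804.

June 1804: 30 − 27 = 3 days remain.
Then July (31), August (31), September (30), October (31): 31 + 31 + 30 + 31 = 123 days.
November 1–4, 1804: 4 days.
Total: 3 + 123 + 4 = 130 days.

130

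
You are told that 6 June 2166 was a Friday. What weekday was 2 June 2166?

Monday

Count forward from the earlier date (June 2, 2166) to the later (June 6, 2166):
Within June 2166: 6 − 2 = 4 days.
4 mod 7 = 4, so 4 days before Friday is Monday.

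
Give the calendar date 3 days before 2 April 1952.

30 March 1952

Count 3 days before April 2, 1952:
March 1952: 31 − 30 = 1 day remains.
April 1–2, 1952: 2 days.
Total: 1 + 2 = 3 days.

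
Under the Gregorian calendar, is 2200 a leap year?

2200 is not a leap year (divisible by 100 but not 400).

No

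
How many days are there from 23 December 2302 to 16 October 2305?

Day-of-year of December 23, 2302: 357.
Day-of-year of October 16, 2305: 289.
2302 has 365 days, so 365 − 357 = 8 days remain in 2302.
Full years: 2303: 365; 2304: 366. Sum = 731.
Total: 8 + 731 + 289 = 1028 days.

1028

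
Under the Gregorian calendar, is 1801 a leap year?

No

1801 is not a leap year.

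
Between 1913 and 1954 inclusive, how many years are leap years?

Years divisible by 4 in [1913, 1954]: 1916, 1920, 1924, 1928, 1932, 1936, 1940, 1944, 1948, 1952.
No century exceptions apply. Count: 10.

10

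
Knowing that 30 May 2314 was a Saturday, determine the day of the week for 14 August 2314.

May 2314: 31 − 30 = 1 day remains.
Then June (30), July (31): 30 + 31 = 61 days.
August 1–14, 2314: 14 days.
Total: 1 + 61 + 14 = 76 days.
76 mod 7 = 6, so 6 days after Saturday is Friday.

Friday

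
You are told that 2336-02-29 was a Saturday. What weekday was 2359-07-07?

Day-of-year of February 29, 2336: 60.
Day-of-year of July 7, 2359: 188.
2336 has 366 days, so 366 − 60 = 306 days remain in 2336.
Full years 2337–2358: 17 common + 5 leap = 17×365 + 5×366 = 8035 days.
Total: 306 + 8035 + 188 = 8529 days.
8529 mod 7 = 3, so 3 days after Saturday is Tuesday.

Tuesday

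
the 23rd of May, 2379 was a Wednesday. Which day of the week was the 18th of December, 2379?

May 2379: 31 − 23 = 8 days remain.
Then June (30), July (31), August (31), September (30), October (31), November (30): 30 + 31 + 31 + 30 + 31 + 30 = 183 days.
December 1–18, 2379: 18 days.
Total: 8 + 183 + 18 = 209 days.
209 mod 7 = 6, so 6 days after Wednesday is Tuesday.

Tuesday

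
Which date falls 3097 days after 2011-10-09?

2020-04-01

Count 3097 days after October 9, 2011:
From October 9, 2011 to October 9, 2019: 8 years, of which 2 contain a Feb 29 — 6×365 + 2×366 = 2922 days.
October 2019: 31 − 9 = 22 days remain.
Then November (30), December (31), January (31), February 2020 (29), March (31): 30 + 31 + 31 + 29 + 31 = 152 days.
April 1, 2020: 1 day.
Residual: 175 days.
Total: 3097 days.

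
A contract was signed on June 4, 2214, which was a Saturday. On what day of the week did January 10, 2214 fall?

Count forward from the earlier date (January 10, 2214) to the later (June 4, 2214):
January 2214: 31 − 10 = 21 days remain.
Then February 2214 (28), March (31), April (30), May (31): 28 + 31 + 30 + 31 = 120 days.
June 1–4, 2214: 4 days.
Total: 21 + 120 + 4 = 145 days.
145 mod 7 = 5, so 5 days before Saturday is Monday.

Monday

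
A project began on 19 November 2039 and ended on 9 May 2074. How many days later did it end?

12590

Day-of-year of November 19, 2039: 323.
Day-of-year of May 9, 2074: 129.
2039 has 365 days, so 365 − 323 = 42 days remain in 2039.
Full years 2040–2073: 25 common + 9 leap = 25×365 + 9×366 = 12419 days.
Total: 42 + 12419 + 129 = 12590 days.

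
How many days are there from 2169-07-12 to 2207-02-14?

13730

Day-of-year of July 12, 2169: 193.
Day-of-year of February 14, 2207: 45.
2169 has 365 days, so 365 − 193 = 172 days remain in 2169.
Full years 2170–2206: 29 common + 8 leap = 29×365 + 8×366 = 13513 days.
Total: 172 + 13513 + 45 = 13730 days.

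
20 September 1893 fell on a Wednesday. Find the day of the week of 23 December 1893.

Saturday

September 1893: 30 − 20 = 10 days remain.
Then October (31), November (30): 31 + 30 = 61 days.
December 1–23, 1893: 23 days.
Total: 10 + 61 + 23 = 94 days.
94 mod 7 = 3, so 3 days after Wednesday is Saturday.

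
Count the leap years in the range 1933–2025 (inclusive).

23

Years divisible by 4: 1936, 1940, …, 2024 — 23 in all.
2000 is divisible by 400, so still leap.
No century exceptions apply. Count: 23.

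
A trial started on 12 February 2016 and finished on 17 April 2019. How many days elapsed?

Day-of-year of February 12, 2016: 43.
Day-of-year of April 17, 2019: 107.
2016 has 366 days, so 366 − 43 = 323 days remain in 2016.
Full years: 2017: 365; 2018: 365. Sum = 730.
Total: 323 + 730 + 107 = 1160 days.

1160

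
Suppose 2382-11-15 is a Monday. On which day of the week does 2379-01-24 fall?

Wednesday

Count forward from the earlier date (January 24, 2379) to the later (November 15, 2382):
January 24, 2379 → January 24, 2380: 365 days.
January 24, 2380 → January 24, 2381: 366 days (2380 is a leap year).
January 24, 2381 → January 24, 2382: 365 days.
January 2382: 31 − 24 = 7 days remain.
Then 9 full months totalling 273 days.
November 1–15, 2382: 15 days.
Residual: 295 days.
Total: 1391 days.
1391 mod 7 = 5, so 5 days before Monday is Wednesday.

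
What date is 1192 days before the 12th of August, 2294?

the 8th of May, 2291

Count 1192 days before August 12, 2294:
May 8, 2291 → May 8, 2292: 366 days (2292 is a leap year).
May 8, 2292 → May 8, 2293: 365 days.
May 8, 2293 → May 8, 2294: 365 days.
May 2294: 31 − 8 = 23 days remain.
Then June (30), July (31): 30 + 31 = 61 days.
August 1–12, 2294: 12 days.
Residual: 96 days.
Total: 1192 days.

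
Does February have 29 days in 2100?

No

2100 is not a leap year (divisible by 100 but not 400).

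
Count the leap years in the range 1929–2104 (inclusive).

43

Years divisible by 4: 1932, 1936, …, 2104 — 44 in all.
Of these, 2100 is divisible by 100 but not 400, so not leap.
2000 is divisible by 400, so still leap.
Leap years: 44 − 1 = 43.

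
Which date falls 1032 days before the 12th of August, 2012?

the 15th of October, 2009

Count 1032 days before August 12, 2012:
Day-of-year of October 15, 2009: 288.
Day-of-year of August 12, 2012: 225.
2009 has 365 days, so 365 − 288 = 77 days remain in 2009.
Full years: 2010: 365; 2011: 365. Sum = 730.
Total: 77 + 730 + 225 = 1032 days.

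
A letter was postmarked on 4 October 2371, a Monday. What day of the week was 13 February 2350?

Monday

Count forward from the earlier date (February 13, 2350) to the later (October 4, 2371):
From February 13, 2350 to February 13, 2371: 21 years, of which 5 contain a Feb 29 — 16×365 + 5×366 = 7670 days.
February 2371: 28 − 13 = 15 days remain (2371 is not a leap year, so February has 28 days).
Then March (31), April (30), May (31), June (30), July (31), August (31), September (30): 31 + 30 + 31 + 30 + 31 + 31 + 30 = 214 days.
October 1–4, 2371: 4 days.
Residual: 233 days.
Total: 7903 days.
7903 is a multiple of 7, so 13 February 2350 falls on the same weekday: Monday.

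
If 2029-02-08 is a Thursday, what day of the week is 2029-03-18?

February 2029: 28 − 8 = 20 days remain (2029 is not a leap year, so February has 28 days).
March 1–18, 2029: 18 days.
Total: 20 + 18 = 38 days.
38 mod 7 = 3, so 3 days after Thursday is Sunday.

Sunday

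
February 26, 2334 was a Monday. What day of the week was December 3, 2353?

Thursday

From February 26, 2334 to February 26, 2353: 19 years, of which 5 contain a Feb 29 — 14×365 + 5×366 = 6940 days.
February 2353: 28 − 26 = 2 days remain (2353 is not a leap year, so February has 28 days).
Then 9 full months totalling 275 days.
December 1–3, 2353: 3 days.
Residual: 280 days.
Total: 7220 days.
7220 mod 7 = 3, so 3 days after Monday is Thursday.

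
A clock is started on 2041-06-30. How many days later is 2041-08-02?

33

June 2041: 30 − 30 = 0 days remain.
Then July (31): 31 days.
August 1–2, 2041: 2 days.
Total: 0 + 31 + 2 = 33 days.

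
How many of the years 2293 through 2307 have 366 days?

Years divisible by 4 in [2293, 2307]: 2296, 2300, 2304.
Of these, 2300 is divisible by 100 but not 400, so not leap.
Leap years: 3 − 1 = 2.

2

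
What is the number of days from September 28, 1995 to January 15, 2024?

From September 28, 1995 to September 28, 2023: 28 years, of which 7 contain a Feb 29 — 21×365 + 7×366 = 10227 days.
(2000 is a leap year (divisible by 400).)
September 2023: 30 − 28 = 2 days remain.
Then October (31), November (30), December (31): 31 + 30 + 31 = 92 days.
January 1–15, 2024: 15 days.
Residual: 109 days.
Total: 10336 days.

10336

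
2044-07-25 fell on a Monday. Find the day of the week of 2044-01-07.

Thursday

Count forward from the earlier date (January 7, 2044) to the later (July 25, 2044):
January 2044: 31 − 7 = 24 days remain.
Then February 2044 (29), March (31), April (30), May (31), June (30): 29 + 31 + 30 + 31 + 30 = 151 days.
July 1–25, 2044: 25 days.
Total: 24 + 151 + 25 = 200 days.
200 mod 7 = 4, so 4 days before Monday is Thursday.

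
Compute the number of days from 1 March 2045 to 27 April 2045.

57

March 2045: 31 − 1 = 30 days remain.
April 1–27, 2045: 27 days.
Total: 30 + 27 = 57 days.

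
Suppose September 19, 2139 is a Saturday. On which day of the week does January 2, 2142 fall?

Tuesday

September 19, 2139 → September 19, 2140: 366 days (2140 is a leap year).
September 19, 2140 → September 19, 2141: 365 days.
September 2141: 30 − 19 = 11 days remain.
Then October (31), November (30), December (31): 31 + 30 + 31 = 92 days.
January 1–2, 2142: 2 days.
Residual: 105 days.
Total: 836 days.
836 mod 7 = 3, so 3 days after Saturday is Tuesday.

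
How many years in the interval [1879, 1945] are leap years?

Years divisible by 4: 1880, 1884, …, 1944 — 17 in all.
Of these, 1900 is divisible by 100 but not 400, so not leap.
Leap years: 17 − 1 = 16.

16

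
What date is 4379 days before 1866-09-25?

1854-09-29

Count 4379 days before September 25, 1866:
Day-of-year of September 29, 1854: 272.
Day-of-year of September 25, 1866: 268.
1854 has 365 days, so 365 − 272 = 93 days remain in 1854.
Full years 1855–1865: 8 common + 3 leap = 8×365 + 3×366 = 4018 days.
Total: 93 + 4018 + 268 = 4379 days.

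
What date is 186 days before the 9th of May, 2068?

the 5th of November, 2067

Count 186 days before May 9, 2068:
November 2067: 30 − 5 = 25 days remain.
Then December (31), January (31), February 2068 (29), March (31), April (30): 31 + 31 + 29 + 31 + 30 = 152 days.
May 1–9, 2068: 9 days.
Residual: 186 days.
Total: 186 days.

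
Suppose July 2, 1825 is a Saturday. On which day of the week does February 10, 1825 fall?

Thursday

Count forward from the earlier date (February 10, 1825) to the later (July 2, 1825):
February 1825: 28 − 10 = 18 days remain (1825 is not a leap year, so February has 28 days).
Then March (31), April (30), May (31), June (30): 31 + 30 + 31 + 30 = 122 days.
July 1–2, 1825: 2 days.
Total: 18 + 122 + 2 = 142 days.
142 mod 7 = 2, so 2 days before Saturday is Thursday.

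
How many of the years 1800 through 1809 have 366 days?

2

Years divisible by 4 in [1800, 1809]: 1800, 1804, 1808.
Of these, 1800 is divisible by 100 but not 400, so not leap.
Leap years: 3 − 1 = 2.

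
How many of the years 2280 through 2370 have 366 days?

Years divisible by 4: 2280, 2284, …, 2368 — 23 in all.
Of these, 2300 is divisible by 100 but not 400, so not leap.
Leap years: 23 − 1 = 22.

22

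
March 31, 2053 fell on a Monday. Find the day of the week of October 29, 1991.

Count forward from the earlier date (October 29, 1991) to the later (March 31, 2053):
Day-of-year of October 29, 1991: 302.
Day-of-year of March 31, 2053: 90.
1991 has 365 days, so 365 − 302 = 63 days remain in 1991.
Full years 1992–2052: 45 common + 16 leap = 45×365 + 16×366 = 22281 days.
Total: 63 + 22281 + 90 = 22434 days.
22434 mod 7 = 6, so 6 days before Monday is Tuesday.

Tuesday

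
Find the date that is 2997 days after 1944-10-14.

1952-12-28

Count 2997 days after October 14, 1944:
Day-of-year of October 14, 1944: 288.
Day-of-year of December 28, 1952: 363.
1944 has 366 days, so 366 − 288 = 78 days remain in 1944.
Full years 1945–1951: 6 common + 1 leap = 6×365 + 1×366 = 2556 days.
Total: 78 + 2556 + 363 = 2997 days.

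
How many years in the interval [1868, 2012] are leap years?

Years divisible by 4: 1868, 1872, …, 2012 — 37 in all.
Of these, 1900 is divisible by 100 but not 400, so not leap.
2000 is divisible by 400, so still leap.
Leap years: 37 − 1 = 36.

36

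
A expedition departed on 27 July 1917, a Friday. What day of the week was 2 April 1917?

Monday

Count forward from the earlier date (April 2, 1917) to the later (July 27, 1917):
April 1917: 30 − 2 = 28 days remain.
Then May (31), June (30): 31 + 30 = 61 days.
July 1–27, 1917: 27 days.
Total: 28 + 61 + 27 = 116 days.
116 mod 7 = 4, so 4 days before Friday is Monday.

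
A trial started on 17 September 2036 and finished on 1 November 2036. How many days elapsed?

September 2036: 30 − 17 = 13 days remain.
Then October (31): 31 days.
November 1, 2036: 1 day.
Total: 13 + 31 + 1 = 45 days.

45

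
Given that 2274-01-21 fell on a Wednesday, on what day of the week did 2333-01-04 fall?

Day-of-year of January 21, 2274: 21.
Day-of-year of January 4, 2333: 4.
2274 has 365 days, so 365 − 21 = 344 days remain in 2274.
Full years 2275–2332: 44 common + 14 leap = 44×365 + 14×366 = 21184 days.
Total: 344 + 21184 + 4 = 21532 days.
21532 is a multiple of 7, so 2333-01-04 falls on the same weekday: Wednesday.

Wednesday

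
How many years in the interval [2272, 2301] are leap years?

7

Years divisible by 4 in [2272, 2301]: 2272, 2276, 2280, 2284, 2288, 2292, 2296, 2300.
Of these, 2300 is divisible by 100 but not 400, so not leap.
Leap years: 8 − 1 = 7.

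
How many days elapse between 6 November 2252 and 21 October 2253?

November 2252: 30 − 6 = 24 days remain.
Then 10 full months totalling 304 days.
October 1–21, 2253: 21 days.
Residual: 349 days.
Total: 349 days.

349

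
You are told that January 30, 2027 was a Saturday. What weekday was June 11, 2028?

January 30, 2027 → January 30, 2028: 365 days.
January 2028: 31 − 30 = 1 day remains.
Then February 2028 (29), March (31), April (30), May (31): 29 + 31 + 30 + 31 = 121 days.
June 1–11, 2028: 11 days.
Residual: 133 days.
Total: 498 days.
498 mod 7 = 1, so 1 day after Saturday is Sunday.

Sunday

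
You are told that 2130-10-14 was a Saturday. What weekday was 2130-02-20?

Count forward from the earlier date (February 20, 2130) to the later (October 14, 2130):
February 2130: 28 − 20 = 8 days remain (2130 is not a leap year, so February has 28 days).
Then March (31), April (30), May (31), June (30), July (31), August (31), September (30): 31 + 30 + 31 + 30 + 31 + 31 + 30 = 214 days.
October 1–14, 2130: 14 days.
Total: 8 + 214 + 14 = 236 days.
236 mod 7 = 5, so 5 days before Saturday is Monday.

Monday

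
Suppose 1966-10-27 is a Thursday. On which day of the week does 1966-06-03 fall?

Count forward from the earlier date (June 3, 1966) to the later (October 27, 1966):
June 1966: 30 − 3 = 27 days remain.
Then July (31), August (31), September (30): 31 + 31 + 30 = 92 days.
October 1–27, 1966: 27 days.
Total: 27 + 92 + 27 = 146 days.
146 mod 7 = 6, so 6 days before Thursday is Friday.

Friday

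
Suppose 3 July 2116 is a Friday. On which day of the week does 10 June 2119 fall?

Saturday

July 3, 2116 → July 3, 2117: 365 days.
July 3, 2117 → July 3, 2118: 365 days.
July 2118: 31 − 3 = 28 days remain.
Then 10 full months totalling 304 days.
June 1–10, 2119: 10 days.
Residual: 342 days.
Total: 1072 days.
1072 mod 7 = 1, so 1 day after Friday is Saturday.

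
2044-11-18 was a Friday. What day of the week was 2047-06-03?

Day-of-year of November 18, 2044: 323.
Day-of-year of June 3, 2047: 154.
2044 has 366 days, so 366 − 323 = 43 days remain in 2044.
Full years: 2045: 365; 2046: 365. Sum = 730.
Total: 43 + 730 + 154 = 927 days.
927 mod 7 = 3, so 3 days after Friday is Monday.

Monday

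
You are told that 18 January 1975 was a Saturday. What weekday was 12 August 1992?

From January 18, 1975 to January 18, 1992: 17 years, of which 4 contain a Feb 29 — 13×365 + 4×366 = 6209 days.
January 1992: 31 − 18 = 13 days remain.
Then February 1992 (29), March (31), April (30), May (31), June (30), July (31): 29 + 31 + 30 + 31 + 30 + 31 = 182 days.
August 1–12, 1992: 12 days.
Residual: 207 days.
Total: 6416 days.
6416 mod 7 = 4, so 4 days after Saturday is Wednesday.

Wednesday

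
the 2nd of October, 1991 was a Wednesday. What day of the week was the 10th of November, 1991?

Sunday

October 1991: 31 − 2 = 29 days remain.
November 1–10, 1991: 10 days.
Total: 29 + 10 = 39 days.
39 mod 7 = 4, so 4 days after Wednesday is Sunday.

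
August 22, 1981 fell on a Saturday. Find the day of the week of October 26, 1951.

Count forward from the earlier date (October 26, 1951) to the later (August 22, 1981):
Day-of-year of October 26, 1951: 299.
Day-of-year of August 22, 1981: 234.
1951 has 365 days, so 365 − 299 = 66 days remain in 1951.
Full years 1952–1980: 21 common + 8 leap = 21×365 + 8×366 = 10593 days.
Total: 66 + 10593 + 234 = 10893 days.
10893 mod 7 = 1, so 1 day before Saturday is Friday.

Friday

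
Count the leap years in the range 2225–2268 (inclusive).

11

Years divisible by 4 in [2225, 2268]: 2228, 2232, 2236, 2240, 2244, 2248, 2252, 2256, 2260, 2264, 2268.
No century exceptions apply. Count: 11.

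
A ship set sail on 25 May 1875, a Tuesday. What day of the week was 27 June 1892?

From May 25, 1875 to May 25, 1892: 17 years, of which 5 contain a Feb 29 — 12×365 + 5×366 = 6210 days.
May 1892: 31 − 25 = 6 days remain.
June 1–27, 1892: 27 days.
Residual: 33 days.
Total: 6243 days.
6243 mod 7 = 6, so 6 days after Tuesday is Monday.

Monday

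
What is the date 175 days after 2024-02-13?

2024-08-06

Count 175 days after February 13, 2024:
February 2024: 29 − 13 = 16 days remain (2024 is a leap year, so February has 29 days).
Then March (31), April (30), May (31), June (30), July (31): 31 + 30 + 31 + 30 + 31 = 153 days.
August 1–6, 2024: 6 days.
Total: 16 + 153 + 6 = 175 days.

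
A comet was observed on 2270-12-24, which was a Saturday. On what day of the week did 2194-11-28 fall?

Count forward from the earlier date (November 28, 2194) to the later (December 24, 2270):
From November 28, 2194 to November 28, 2270: 76 years, of which 18 contain a Feb 29 — 58×365 + 18×366 = 27758 days.
(2200 is not a leap year (divisible by 100 but not 400).)
November 2270: 30 − 28 = 2 days remain.
December 1–24, 2270: 24 days.
Residual: 26 days.
Total: 27784 days.
27784 mod 7 = 1, so 1 day before Saturday is Friday.

Friday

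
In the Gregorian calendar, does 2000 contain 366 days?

2000 is a leap year (divisible by 400).

Yes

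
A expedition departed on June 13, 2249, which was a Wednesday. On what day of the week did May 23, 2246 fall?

Saturday

Count forward from the earlier date (May 23, 2246) to the later (June 13, 2249):
Day-of-year of May 23, 2246: 143.
Day-of-year of June 13, 2249: 164.
2246 has 365 days, so 365 − 143 = 222 days remain in 2246.
Full years: 2247: 365; 2248: 366. Sum = 731.
Total: 222 + 731 + 164 = 1117 days.
1117 mod 7 = 4, so 4 days before Wednesday is Saturday.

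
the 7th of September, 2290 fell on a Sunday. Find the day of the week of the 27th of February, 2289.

Count forward from the earlier date (February 27, 2289) to the later (September 7, 2290):
February 27, 2289 → February 27, 2290: 365 days.
February 2290: 28 − 27 = 1 day remains (2290 is not a leap year, so February has 28 days).
Then March (31), April (30), May (31), June (30), July (31), August (31): 31 + 30 + 31 + 30 + 31 + 31 = 184 days.
September 1–7, 2290: 7 days.
Residual: 192 days.
Total: 557 days.
557 mod 7 = 4, so 4 days before Sunday is Wednesday.

Wednesday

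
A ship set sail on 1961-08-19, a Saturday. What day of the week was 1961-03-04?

Saturday

Count forward from the earlier date (March 4, 1961) to the later (August 19, 1961):
March 1961: 31 − 4 = 27 days remain.
Then April (30), May (31), June (30), July (31): 30 + 31 + 30 + 31 = 122 days.
August 1–19, 1961: 19 days.
Total: 27 + 122 + 19 = 168 days.
168 is a multiple of 7, so 1961-03-04 falls on the same weekday: Saturday.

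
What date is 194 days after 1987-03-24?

1987-10-04

Count 194 days after March 24, 1987:
March 1987: 31 − 24 = 7 days remain.
Then April (30), May (31), June (30), July (31), August (31), September (30): 30 + 31 + 30 + 31 + 31 + 30 = 183 days.
October 1–4, 1987: 4 days.
Total: 7 + 183 + 4 = 194 days.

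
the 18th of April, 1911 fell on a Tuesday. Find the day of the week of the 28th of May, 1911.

April 1911: 30 − 18 = 12 days remain.
May 1–28, 1911: 28 days.
Total: 12 + 28 = 40 days.
40 mod 7 = 5, so 5 days after Tuesday is Sunday.

Sunday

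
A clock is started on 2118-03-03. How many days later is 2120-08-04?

Day-of-year of March 3, 2118: 62.
Day-of-year of August 4, 2120: 217.
2118 has 365 days, so 365 − 62 = 303 days remain in 2118.
Full years: 2119: 365. Sum = 365.
Total: 303 + 365 + 217 = 885 days.

885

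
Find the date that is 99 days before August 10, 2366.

May 3, 2366

Count 99 days before August 10, 2366:
May 2366: 31 − 3 = 28 days remain.
Then June (30), July (31): 30 + 31 = 61 days.
August 1–10, 2366: 10 days.
Total: 28 + 61 + 10 = 99 days.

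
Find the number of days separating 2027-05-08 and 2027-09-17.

132

May 2027: 31 − 8 = 23 days remain.
Then June (30), July (31), August (31): 30 + 31 + 31 = 92 days.
September 1–17, 2027: 17 days.
Total: 23 + 92 + 17 = 132 days.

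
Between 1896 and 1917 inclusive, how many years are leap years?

Years divisible by 4 in [1896, 1917]: 1896, 1900, 1904, 1908, 1912, 1916.
Of these, 1900 is divisible by 100 but not 400, so not leap.
Leap years: 6 − 1 = 5.

5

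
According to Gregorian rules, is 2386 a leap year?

2386 is not a leap year.

No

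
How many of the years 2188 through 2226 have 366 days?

9

Years divisible by 4 in [2188, 2226]: 2188, 2192, 2196, 2200, 2204, 2208, 2212, 2216, 2220, 2224.
Of these, 2200 is divisible by 100 but not 400, so not leap.
Leap years: 10 − 1 = 9.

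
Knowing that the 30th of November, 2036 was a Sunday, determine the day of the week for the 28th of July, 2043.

Tuesday

November 30, 2036 → November 30, 2037: 365 days.
November 30, 2037 → November 30, 2038: 365 days.
November 30, 2038 → November 30, 2039: 365 days.
November 30, 2039 → November 30, 2040: 366 days (2040 is a leap year).
November 30, 2040 → November 30, 2041: 365 days.
November 30, 2041 → November 30, 2042: 365 days.
November 2042: 30 − 30 = 0 days remain.
Then December (31), January (31), February 2043 (28), March (31), April (30), May (31), June (30): 31 + 31 + 28 + 31 + 30 + 31 + 30 = 212 days.
July 1–28, 2043: 28 days.
Residual: 240 days.
Total: 2431 days.
2431 mod 7 = 2, so 2 days after Sunday is Tuesday.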